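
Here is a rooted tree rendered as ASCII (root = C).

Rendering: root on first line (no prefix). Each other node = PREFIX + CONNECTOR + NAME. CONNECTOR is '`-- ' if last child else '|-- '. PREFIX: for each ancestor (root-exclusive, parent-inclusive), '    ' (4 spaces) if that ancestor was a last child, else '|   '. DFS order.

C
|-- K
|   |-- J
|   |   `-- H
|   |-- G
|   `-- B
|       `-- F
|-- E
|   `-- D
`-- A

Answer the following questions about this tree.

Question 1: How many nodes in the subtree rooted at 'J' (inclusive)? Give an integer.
Answer: 2

Derivation:
Subtree rooted at J contains: H, J
Count = 2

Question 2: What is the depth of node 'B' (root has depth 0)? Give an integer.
Answer: 2

Derivation:
Path from root to B: C -> K -> B
Depth = number of edges = 2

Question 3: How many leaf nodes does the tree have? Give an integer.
Answer: 5

Derivation:
Leaves (nodes with no children): A, D, F, G, H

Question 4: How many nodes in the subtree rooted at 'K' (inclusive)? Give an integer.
Answer: 6

Derivation:
Subtree rooted at K contains: B, F, G, H, J, K
Count = 6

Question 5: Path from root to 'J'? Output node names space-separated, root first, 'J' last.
Answer: C K J

Derivation:
Walk down from root: C -> K -> J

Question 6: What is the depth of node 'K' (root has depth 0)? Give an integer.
Answer: 1

Derivation:
Path from root to K: C -> K
Depth = number of edges = 1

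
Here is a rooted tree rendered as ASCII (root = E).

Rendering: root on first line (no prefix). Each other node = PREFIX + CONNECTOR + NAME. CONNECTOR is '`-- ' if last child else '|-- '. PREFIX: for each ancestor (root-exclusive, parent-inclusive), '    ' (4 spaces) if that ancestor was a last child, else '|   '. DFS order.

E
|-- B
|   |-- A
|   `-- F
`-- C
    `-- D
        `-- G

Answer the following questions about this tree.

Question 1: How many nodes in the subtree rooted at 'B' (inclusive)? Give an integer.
Subtree rooted at B contains: A, B, F
Count = 3

Answer: 3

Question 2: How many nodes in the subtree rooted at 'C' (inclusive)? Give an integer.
Subtree rooted at C contains: C, D, G
Count = 3

Answer: 3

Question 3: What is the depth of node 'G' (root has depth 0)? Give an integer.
Answer: 3

Derivation:
Path from root to G: E -> C -> D -> G
Depth = number of edges = 3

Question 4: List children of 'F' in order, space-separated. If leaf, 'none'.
Answer: none

Derivation:
Node F's children (from adjacency): (leaf)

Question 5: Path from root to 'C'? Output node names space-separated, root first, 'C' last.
Walk down from root: E -> C

Answer: E C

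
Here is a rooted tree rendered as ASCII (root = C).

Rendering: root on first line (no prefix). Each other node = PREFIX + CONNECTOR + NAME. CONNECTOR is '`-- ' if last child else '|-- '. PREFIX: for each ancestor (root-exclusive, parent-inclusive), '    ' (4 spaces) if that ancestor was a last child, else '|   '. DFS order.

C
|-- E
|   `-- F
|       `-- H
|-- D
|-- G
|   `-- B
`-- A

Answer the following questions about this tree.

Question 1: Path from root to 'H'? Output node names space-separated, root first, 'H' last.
Walk down from root: C -> E -> F -> H

Answer: C E F H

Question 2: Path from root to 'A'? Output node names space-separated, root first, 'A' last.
Walk down from root: C -> A

Answer: C A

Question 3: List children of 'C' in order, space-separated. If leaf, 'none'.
Answer: E D G A

Derivation:
Node C's children (from adjacency): E, D, G, A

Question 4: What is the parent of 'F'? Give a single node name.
Scan adjacency: F appears as child of E

Answer: E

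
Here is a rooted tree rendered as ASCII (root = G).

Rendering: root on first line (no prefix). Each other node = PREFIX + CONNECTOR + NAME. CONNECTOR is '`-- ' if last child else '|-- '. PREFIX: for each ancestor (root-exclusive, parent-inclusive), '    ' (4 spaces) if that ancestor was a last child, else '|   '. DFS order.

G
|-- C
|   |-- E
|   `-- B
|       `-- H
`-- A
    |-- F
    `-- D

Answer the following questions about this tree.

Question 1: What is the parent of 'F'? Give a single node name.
Answer: A

Derivation:
Scan adjacency: F appears as child of A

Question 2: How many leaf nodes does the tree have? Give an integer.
Leaves (nodes with no children): D, E, F, H

Answer: 4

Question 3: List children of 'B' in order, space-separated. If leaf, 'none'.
Answer: H

Derivation:
Node B's children (from adjacency): H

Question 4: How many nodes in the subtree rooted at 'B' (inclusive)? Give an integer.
Answer: 2

Derivation:
Subtree rooted at B contains: B, H
Count = 2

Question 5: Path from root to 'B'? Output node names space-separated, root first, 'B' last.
Answer: G C B

Derivation:
Walk down from root: G -> C -> B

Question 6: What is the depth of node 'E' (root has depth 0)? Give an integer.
Answer: 2

Derivation:
Path from root to E: G -> C -> E
Depth = number of edges = 2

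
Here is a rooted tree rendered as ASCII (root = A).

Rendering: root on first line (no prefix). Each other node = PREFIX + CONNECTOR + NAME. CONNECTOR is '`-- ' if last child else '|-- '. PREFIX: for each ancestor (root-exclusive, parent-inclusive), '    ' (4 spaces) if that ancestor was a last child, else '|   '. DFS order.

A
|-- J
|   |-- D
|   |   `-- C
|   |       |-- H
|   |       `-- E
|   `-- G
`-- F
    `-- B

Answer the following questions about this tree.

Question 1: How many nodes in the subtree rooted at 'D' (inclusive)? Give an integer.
Subtree rooted at D contains: C, D, E, H
Count = 4

Answer: 4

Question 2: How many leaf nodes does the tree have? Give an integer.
Leaves (nodes with no children): B, E, G, H

Answer: 4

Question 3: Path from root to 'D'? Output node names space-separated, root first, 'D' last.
Walk down from root: A -> J -> D

Answer: A J D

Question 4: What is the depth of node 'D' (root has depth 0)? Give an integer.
Path from root to D: A -> J -> D
Depth = number of edges = 2

Answer: 2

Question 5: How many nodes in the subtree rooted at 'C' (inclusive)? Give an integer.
Subtree rooted at C contains: C, E, H
Count = 3

Answer: 3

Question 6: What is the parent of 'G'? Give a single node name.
Answer: J

Derivation:
Scan adjacency: G appears as child of J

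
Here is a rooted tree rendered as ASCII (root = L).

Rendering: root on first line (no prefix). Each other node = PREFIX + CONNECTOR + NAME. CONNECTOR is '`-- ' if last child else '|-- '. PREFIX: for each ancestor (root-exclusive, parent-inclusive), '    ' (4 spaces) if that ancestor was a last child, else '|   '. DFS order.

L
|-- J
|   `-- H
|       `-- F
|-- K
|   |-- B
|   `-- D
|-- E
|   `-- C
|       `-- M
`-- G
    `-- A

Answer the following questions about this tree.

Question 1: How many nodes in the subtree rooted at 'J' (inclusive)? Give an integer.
Subtree rooted at J contains: F, H, J
Count = 3

Answer: 3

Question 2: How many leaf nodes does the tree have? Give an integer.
Answer: 5

Derivation:
Leaves (nodes with no children): A, B, D, F, M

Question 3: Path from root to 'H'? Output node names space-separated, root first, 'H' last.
Walk down from root: L -> J -> H

Answer: L J H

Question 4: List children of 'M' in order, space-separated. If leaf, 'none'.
Node M's children (from adjacency): (leaf)

Answer: none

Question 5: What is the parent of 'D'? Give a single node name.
Answer: K

Derivation:
Scan adjacency: D appears as child of K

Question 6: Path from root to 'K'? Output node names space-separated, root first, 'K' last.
Answer: L K

Derivation:
Walk down from root: L -> K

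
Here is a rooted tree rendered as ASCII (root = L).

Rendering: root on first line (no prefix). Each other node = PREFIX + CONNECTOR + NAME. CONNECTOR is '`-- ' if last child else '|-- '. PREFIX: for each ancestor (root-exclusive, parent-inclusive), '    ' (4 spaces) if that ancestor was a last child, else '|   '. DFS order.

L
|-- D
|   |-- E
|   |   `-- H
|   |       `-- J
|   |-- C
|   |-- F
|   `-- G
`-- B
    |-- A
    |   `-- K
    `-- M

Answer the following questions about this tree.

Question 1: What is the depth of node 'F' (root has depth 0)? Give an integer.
Path from root to F: L -> D -> F
Depth = number of edges = 2

Answer: 2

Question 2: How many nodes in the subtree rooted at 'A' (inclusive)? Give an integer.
Subtree rooted at A contains: A, K
Count = 2

Answer: 2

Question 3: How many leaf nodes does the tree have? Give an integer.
Leaves (nodes with no children): C, F, G, J, K, M

Answer: 6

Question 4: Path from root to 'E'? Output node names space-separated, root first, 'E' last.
Walk down from root: L -> D -> E

Answer: L D E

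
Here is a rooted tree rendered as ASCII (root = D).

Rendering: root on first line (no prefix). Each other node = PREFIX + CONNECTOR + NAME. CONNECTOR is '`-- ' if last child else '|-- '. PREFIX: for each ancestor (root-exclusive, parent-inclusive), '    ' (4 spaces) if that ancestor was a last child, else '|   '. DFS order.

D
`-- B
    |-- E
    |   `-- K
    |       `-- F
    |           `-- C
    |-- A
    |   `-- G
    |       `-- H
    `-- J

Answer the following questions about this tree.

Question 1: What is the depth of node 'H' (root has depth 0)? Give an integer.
Answer: 4

Derivation:
Path from root to H: D -> B -> A -> G -> H
Depth = number of edges = 4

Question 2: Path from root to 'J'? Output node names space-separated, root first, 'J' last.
Walk down from root: D -> B -> J

Answer: D B J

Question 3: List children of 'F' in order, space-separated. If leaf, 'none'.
Answer: C

Derivation:
Node F's children (from adjacency): C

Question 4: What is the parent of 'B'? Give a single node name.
Answer: D

Derivation:
Scan adjacency: B appears as child of D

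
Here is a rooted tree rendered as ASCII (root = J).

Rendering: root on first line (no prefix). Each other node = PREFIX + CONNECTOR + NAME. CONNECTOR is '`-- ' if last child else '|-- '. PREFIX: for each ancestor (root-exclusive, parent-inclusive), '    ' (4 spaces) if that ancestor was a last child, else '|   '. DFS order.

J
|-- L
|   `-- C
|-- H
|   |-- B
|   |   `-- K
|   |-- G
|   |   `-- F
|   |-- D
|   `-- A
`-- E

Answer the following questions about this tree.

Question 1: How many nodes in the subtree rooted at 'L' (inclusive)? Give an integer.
Answer: 2

Derivation:
Subtree rooted at L contains: C, L
Count = 2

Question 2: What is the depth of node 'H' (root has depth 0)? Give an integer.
Path from root to H: J -> H
Depth = number of edges = 1

Answer: 1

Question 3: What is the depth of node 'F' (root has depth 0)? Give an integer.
Path from root to F: J -> H -> G -> F
Depth = number of edges = 3

Answer: 3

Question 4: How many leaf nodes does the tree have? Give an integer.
Answer: 6

Derivation:
Leaves (nodes with no children): A, C, D, E, F, K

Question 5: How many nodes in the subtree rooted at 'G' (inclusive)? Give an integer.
Answer: 2

Derivation:
Subtree rooted at G contains: F, G
Count = 2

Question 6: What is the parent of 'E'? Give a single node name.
Scan adjacency: E appears as child of J

Answer: J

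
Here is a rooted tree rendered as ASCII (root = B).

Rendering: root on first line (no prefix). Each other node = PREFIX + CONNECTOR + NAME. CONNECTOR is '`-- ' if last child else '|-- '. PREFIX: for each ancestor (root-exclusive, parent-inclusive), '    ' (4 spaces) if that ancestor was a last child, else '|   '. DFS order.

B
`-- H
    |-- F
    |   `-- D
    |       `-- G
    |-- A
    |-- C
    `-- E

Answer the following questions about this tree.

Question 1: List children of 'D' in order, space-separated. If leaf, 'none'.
Node D's children (from adjacency): G

Answer: G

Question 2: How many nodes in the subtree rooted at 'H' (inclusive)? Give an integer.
Subtree rooted at H contains: A, C, D, E, F, G, H
Count = 7

Answer: 7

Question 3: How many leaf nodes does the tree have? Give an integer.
Answer: 4

Derivation:
Leaves (nodes with no children): A, C, E, G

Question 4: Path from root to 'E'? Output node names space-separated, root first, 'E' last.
Answer: B H E

Derivation:
Walk down from root: B -> H -> E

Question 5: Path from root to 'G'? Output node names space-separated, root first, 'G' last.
Answer: B H F D G

Derivation:
Walk down from root: B -> H -> F -> D -> G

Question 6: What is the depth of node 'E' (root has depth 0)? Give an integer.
Path from root to E: B -> H -> E
Depth = number of edges = 2

Answer: 2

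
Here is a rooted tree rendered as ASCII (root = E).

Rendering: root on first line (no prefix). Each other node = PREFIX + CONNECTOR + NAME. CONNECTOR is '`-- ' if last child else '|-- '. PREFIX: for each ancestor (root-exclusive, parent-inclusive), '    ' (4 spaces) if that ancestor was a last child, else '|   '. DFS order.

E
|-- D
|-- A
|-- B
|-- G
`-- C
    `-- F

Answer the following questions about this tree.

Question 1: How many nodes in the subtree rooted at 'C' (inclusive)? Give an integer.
Subtree rooted at C contains: C, F
Count = 2

Answer: 2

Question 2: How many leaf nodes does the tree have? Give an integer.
Leaves (nodes with no children): A, B, D, F, G

Answer: 5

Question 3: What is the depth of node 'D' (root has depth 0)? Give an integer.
Answer: 1

Derivation:
Path from root to D: E -> D
Depth = number of edges = 1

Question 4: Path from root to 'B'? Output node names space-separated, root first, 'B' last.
Answer: E B

Derivation:
Walk down from root: E -> B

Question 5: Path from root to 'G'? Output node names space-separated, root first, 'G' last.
Answer: E G

Derivation:
Walk down from root: E -> G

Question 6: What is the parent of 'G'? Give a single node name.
Scan adjacency: G appears as child of E

Answer: E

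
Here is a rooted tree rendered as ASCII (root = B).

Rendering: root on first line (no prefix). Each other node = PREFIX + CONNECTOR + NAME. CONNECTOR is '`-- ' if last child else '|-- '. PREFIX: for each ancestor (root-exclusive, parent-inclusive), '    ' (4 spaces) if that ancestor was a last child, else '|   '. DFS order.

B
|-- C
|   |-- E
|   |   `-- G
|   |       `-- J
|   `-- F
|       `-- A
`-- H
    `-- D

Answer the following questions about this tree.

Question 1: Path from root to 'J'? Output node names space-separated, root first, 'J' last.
Answer: B C E G J

Derivation:
Walk down from root: B -> C -> E -> G -> J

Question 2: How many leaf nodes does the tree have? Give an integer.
Leaves (nodes with no children): A, D, J

Answer: 3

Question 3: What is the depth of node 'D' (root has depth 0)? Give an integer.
Path from root to D: B -> H -> D
Depth = number of edges = 2

Answer: 2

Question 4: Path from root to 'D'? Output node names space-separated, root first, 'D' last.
Walk down from root: B -> H -> D

Answer: B H D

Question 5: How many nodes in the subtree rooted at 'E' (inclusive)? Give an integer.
Answer: 3

Derivation:
Subtree rooted at E contains: E, G, J
Count = 3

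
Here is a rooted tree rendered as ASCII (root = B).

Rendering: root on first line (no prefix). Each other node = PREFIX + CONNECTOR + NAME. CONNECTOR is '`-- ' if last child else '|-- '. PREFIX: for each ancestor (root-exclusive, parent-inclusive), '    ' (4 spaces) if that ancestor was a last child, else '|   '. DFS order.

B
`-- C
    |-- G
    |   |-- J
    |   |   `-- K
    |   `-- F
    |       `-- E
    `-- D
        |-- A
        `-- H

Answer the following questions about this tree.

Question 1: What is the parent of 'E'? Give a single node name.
Answer: F

Derivation:
Scan adjacency: E appears as child of F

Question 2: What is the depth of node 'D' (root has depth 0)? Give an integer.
Answer: 2

Derivation:
Path from root to D: B -> C -> D
Depth = number of edges = 2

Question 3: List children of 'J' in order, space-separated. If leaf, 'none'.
Node J's children (from adjacency): K

Answer: K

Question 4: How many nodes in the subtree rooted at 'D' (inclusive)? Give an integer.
Subtree rooted at D contains: A, D, H
Count = 3

Answer: 3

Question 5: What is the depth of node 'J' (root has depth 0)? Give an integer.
Answer: 3

Derivation:
Path from root to J: B -> C -> G -> J
Depth = number of edges = 3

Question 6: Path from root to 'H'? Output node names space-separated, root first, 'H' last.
Walk down from root: B -> C -> D -> H

Answer: B C D H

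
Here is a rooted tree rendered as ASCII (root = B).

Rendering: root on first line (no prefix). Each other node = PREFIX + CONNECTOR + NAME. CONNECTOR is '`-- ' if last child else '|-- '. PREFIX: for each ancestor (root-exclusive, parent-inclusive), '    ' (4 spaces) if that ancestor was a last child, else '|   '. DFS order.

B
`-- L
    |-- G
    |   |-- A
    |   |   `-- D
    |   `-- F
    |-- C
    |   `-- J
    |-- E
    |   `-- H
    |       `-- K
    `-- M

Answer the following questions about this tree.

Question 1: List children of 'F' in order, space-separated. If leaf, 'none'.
Answer: none

Derivation:
Node F's children (from adjacency): (leaf)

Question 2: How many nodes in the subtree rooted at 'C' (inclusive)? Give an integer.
Answer: 2

Derivation:
Subtree rooted at C contains: C, J
Count = 2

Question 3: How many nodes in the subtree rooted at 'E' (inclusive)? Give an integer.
Answer: 3

Derivation:
Subtree rooted at E contains: E, H, K
Count = 3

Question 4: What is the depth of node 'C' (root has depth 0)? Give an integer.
Answer: 2

Derivation:
Path from root to C: B -> L -> C
Depth = number of edges = 2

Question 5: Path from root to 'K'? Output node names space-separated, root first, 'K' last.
Answer: B L E H K

Derivation:
Walk down from root: B -> L -> E -> H -> K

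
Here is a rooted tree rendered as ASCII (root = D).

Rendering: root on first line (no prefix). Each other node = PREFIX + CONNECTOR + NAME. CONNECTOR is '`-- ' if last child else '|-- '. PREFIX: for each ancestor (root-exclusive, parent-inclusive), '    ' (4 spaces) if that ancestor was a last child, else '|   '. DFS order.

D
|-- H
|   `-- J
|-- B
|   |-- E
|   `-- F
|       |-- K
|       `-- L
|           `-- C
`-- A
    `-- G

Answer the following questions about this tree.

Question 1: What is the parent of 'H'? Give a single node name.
Scan adjacency: H appears as child of D

Answer: D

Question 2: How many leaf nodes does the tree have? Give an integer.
Leaves (nodes with no children): C, E, G, J, K

Answer: 5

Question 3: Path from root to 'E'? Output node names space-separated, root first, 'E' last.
Walk down from root: D -> B -> E

Answer: D B E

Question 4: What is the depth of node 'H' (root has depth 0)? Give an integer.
Path from root to H: D -> H
Depth = number of edges = 1

Answer: 1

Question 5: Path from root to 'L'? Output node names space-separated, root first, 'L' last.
Walk down from root: D -> B -> F -> L

Answer: D B F L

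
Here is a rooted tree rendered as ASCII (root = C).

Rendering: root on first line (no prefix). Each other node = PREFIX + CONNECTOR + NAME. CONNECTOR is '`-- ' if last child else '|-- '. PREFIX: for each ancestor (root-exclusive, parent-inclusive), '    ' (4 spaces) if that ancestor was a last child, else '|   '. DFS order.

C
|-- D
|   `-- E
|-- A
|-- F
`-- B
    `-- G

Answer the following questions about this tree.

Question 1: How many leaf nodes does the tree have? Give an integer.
Leaves (nodes with no children): A, E, F, G

Answer: 4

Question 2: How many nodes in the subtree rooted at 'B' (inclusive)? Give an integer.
Subtree rooted at B contains: B, G
Count = 2

Answer: 2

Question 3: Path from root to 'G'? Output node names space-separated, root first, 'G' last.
Walk down from root: C -> B -> G

Answer: C B G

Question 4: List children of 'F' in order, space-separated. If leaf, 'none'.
Node F's children (from adjacency): (leaf)

Answer: none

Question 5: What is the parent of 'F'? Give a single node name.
Answer: C

Derivation:
Scan adjacency: F appears as child of C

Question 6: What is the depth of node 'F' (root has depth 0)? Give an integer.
Answer: 1

Derivation:
Path from root to F: C -> F
Depth = number of edges = 1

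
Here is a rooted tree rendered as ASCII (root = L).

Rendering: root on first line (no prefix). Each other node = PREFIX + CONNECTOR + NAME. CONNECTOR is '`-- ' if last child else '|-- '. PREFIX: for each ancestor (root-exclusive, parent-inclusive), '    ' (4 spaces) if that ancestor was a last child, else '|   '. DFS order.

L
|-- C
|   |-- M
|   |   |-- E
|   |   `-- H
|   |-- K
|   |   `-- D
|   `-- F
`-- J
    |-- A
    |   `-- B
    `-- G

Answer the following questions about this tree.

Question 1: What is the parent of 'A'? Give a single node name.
Scan adjacency: A appears as child of J

Answer: J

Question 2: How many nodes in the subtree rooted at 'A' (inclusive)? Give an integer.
Subtree rooted at A contains: A, B
Count = 2

Answer: 2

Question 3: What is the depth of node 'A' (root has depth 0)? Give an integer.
Path from root to A: L -> J -> A
Depth = number of edges = 2

Answer: 2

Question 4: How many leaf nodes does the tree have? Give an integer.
Answer: 6

Derivation:
Leaves (nodes with no children): B, D, E, F, G, H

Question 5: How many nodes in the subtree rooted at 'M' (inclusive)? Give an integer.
Answer: 3

Derivation:
Subtree rooted at M contains: E, H, M
Count = 3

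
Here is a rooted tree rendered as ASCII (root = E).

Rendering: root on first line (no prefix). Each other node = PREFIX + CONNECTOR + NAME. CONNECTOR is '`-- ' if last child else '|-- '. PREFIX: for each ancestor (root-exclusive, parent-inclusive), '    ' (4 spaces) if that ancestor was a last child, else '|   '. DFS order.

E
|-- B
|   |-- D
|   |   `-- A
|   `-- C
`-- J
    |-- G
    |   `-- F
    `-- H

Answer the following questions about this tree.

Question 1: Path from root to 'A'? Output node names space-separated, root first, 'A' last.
Answer: E B D A

Derivation:
Walk down from root: E -> B -> D -> A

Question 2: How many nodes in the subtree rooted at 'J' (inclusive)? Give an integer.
Subtree rooted at J contains: F, G, H, J
Count = 4

Answer: 4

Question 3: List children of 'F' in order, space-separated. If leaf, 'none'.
Answer: none

Derivation:
Node F's children (from adjacency): (leaf)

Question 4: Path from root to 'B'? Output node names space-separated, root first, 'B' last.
Answer: E B

Derivation:
Walk down from root: E -> B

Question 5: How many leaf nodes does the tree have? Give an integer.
Answer: 4

Derivation:
Leaves (nodes with no children): A, C, F, H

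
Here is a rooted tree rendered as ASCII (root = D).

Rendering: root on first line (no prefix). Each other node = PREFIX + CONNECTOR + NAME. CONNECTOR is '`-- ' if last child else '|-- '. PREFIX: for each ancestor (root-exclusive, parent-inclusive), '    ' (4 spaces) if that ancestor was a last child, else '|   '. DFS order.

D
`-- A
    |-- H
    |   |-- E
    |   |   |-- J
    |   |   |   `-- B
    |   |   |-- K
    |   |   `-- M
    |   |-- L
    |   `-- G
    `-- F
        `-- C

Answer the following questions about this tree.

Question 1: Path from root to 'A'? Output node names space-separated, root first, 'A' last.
Walk down from root: D -> A

Answer: D A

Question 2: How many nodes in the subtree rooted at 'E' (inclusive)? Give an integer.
Answer: 5

Derivation:
Subtree rooted at E contains: B, E, J, K, M
Count = 5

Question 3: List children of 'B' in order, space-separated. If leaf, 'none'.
Answer: none

Derivation:
Node B's children (from adjacency): (leaf)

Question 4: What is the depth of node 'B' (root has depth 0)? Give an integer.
Answer: 5

Derivation:
Path from root to B: D -> A -> H -> E -> J -> B
Depth = number of edges = 5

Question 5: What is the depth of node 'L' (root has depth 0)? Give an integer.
Answer: 3

Derivation:
Path from root to L: D -> A -> H -> L
Depth = number of edges = 3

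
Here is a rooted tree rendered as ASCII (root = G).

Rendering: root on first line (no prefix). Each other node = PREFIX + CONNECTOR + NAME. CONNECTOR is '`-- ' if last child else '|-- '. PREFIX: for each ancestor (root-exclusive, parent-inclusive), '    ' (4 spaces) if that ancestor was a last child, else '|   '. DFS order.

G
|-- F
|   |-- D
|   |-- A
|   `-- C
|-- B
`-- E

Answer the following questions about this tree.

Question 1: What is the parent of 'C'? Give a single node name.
Scan adjacency: C appears as child of F

Answer: F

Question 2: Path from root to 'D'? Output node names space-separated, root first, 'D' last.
Walk down from root: G -> F -> D

Answer: G F D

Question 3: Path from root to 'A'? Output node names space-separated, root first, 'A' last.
Walk down from root: G -> F -> A

Answer: G F A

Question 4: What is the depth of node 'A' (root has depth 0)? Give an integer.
Path from root to A: G -> F -> A
Depth = number of edges = 2

Answer: 2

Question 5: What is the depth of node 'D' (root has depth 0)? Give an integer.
Answer: 2

Derivation:
Path from root to D: G -> F -> D
Depth = number of edges = 2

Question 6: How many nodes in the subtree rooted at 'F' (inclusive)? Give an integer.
Answer: 4

Derivation:
Subtree rooted at F contains: A, C, D, F
Count = 4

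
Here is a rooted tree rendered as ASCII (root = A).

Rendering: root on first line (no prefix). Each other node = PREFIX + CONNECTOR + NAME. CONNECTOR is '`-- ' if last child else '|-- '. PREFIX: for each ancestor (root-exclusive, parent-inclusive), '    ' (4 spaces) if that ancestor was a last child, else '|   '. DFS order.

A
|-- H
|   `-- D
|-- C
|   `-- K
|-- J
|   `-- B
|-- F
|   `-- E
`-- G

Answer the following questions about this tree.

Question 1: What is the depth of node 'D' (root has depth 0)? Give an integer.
Path from root to D: A -> H -> D
Depth = number of edges = 2

Answer: 2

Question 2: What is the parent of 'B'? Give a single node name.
Answer: J

Derivation:
Scan adjacency: B appears as child of J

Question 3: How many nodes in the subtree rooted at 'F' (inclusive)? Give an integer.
Answer: 2

Derivation:
Subtree rooted at F contains: E, F
Count = 2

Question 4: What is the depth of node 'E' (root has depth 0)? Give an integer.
Path from root to E: A -> F -> E
Depth = number of edges = 2

Answer: 2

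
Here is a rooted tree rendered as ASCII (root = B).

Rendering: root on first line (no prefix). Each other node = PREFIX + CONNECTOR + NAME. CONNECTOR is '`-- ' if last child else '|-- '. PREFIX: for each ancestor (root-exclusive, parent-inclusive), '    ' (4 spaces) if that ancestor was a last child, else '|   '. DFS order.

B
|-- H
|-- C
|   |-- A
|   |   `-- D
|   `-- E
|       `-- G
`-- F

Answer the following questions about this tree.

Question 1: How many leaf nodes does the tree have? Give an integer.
Answer: 4

Derivation:
Leaves (nodes with no children): D, F, G, H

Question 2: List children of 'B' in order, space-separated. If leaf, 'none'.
Node B's children (from adjacency): H, C, F

Answer: H C F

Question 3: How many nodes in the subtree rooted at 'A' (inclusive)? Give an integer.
Answer: 2

Derivation:
Subtree rooted at A contains: A, D
Count = 2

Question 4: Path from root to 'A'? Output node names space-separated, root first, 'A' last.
Walk down from root: B -> C -> A

Answer: B C A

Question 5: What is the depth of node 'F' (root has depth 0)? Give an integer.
Answer: 1

Derivation:
Path from root to F: B -> F
Depth = number of edges = 1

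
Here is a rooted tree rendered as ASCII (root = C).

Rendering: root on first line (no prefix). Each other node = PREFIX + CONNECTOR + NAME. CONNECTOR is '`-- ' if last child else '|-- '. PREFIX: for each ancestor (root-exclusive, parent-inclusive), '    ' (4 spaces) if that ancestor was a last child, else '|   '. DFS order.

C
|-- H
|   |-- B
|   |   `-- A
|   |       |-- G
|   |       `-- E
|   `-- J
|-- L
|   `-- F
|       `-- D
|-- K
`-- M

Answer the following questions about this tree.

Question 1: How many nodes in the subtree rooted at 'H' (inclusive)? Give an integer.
Subtree rooted at H contains: A, B, E, G, H, J
Count = 6

Answer: 6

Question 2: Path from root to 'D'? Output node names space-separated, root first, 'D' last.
Answer: C L F D

Derivation:
Walk down from root: C -> L -> F -> D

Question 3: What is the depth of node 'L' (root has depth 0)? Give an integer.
Answer: 1

Derivation:
Path from root to L: C -> L
Depth = number of edges = 1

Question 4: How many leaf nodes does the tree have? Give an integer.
Answer: 6

Derivation:
Leaves (nodes with no children): D, E, G, J, K, M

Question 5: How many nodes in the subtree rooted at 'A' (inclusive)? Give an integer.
Answer: 3

Derivation:
Subtree rooted at A contains: A, E, G
Count = 3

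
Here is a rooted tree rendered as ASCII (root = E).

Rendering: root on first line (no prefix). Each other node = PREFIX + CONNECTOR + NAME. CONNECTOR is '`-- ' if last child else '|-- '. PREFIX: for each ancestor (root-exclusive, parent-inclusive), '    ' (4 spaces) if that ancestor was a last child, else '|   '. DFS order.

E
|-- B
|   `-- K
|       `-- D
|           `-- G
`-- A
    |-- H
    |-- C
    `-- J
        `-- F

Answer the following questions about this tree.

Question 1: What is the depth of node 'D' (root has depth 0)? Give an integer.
Answer: 3

Derivation:
Path from root to D: E -> B -> K -> D
Depth = number of edges = 3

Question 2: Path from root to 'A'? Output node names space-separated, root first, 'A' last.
Walk down from root: E -> A

Answer: E A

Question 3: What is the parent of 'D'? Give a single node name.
Scan adjacency: D appears as child of K

Answer: K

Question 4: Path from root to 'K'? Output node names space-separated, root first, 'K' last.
Walk down from root: E -> B -> K

Answer: E B K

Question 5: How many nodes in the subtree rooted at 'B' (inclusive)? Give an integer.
Subtree rooted at B contains: B, D, G, K
Count = 4

Answer: 4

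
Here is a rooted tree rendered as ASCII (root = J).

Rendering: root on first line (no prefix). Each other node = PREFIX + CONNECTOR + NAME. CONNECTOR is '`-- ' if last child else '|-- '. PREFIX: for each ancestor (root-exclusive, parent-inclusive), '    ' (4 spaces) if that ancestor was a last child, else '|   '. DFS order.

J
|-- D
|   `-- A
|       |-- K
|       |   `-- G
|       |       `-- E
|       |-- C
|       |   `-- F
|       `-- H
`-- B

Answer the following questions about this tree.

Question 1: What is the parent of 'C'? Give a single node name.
Answer: A

Derivation:
Scan adjacency: C appears as child of A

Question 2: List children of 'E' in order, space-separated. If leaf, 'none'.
Node E's children (from adjacency): (leaf)

Answer: none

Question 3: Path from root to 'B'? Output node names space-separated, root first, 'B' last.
Walk down from root: J -> B

Answer: J B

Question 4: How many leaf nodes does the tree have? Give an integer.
Leaves (nodes with no children): B, E, F, H

Answer: 4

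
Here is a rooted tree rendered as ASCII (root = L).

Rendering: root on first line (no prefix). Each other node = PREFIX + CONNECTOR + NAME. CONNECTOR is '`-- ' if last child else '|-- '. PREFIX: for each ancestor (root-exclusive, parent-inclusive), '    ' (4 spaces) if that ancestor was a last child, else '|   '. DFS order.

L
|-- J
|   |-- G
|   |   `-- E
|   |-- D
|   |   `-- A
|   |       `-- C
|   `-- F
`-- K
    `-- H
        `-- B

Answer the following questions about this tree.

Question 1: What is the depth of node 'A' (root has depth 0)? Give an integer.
Answer: 3

Derivation:
Path from root to A: L -> J -> D -> A
Depth = number of edges = 3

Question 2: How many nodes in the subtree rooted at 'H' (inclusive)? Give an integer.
Subtree rooted at H contains: B, H
Count = 2

Answer: 2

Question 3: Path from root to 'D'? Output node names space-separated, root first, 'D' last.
Answer: L J D

Derivation:
Walk down from root: L -> J -> D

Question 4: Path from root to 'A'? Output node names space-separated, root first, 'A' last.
Walk down from root: L -> J -> D -> A

Answer: L J D A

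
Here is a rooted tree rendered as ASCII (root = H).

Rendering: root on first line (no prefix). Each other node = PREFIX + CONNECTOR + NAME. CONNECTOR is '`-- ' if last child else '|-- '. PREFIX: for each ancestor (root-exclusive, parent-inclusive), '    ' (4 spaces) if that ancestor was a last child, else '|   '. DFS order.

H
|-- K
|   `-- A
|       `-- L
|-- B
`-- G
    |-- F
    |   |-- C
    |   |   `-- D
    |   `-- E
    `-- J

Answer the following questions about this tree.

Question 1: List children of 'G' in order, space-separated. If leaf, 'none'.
Answer: F J

Derivation:
Node G's children (from adjacency): F, J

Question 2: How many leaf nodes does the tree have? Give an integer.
Answer: 5

Derivation:
Leaves (nodes with no children): B, D, E, J, L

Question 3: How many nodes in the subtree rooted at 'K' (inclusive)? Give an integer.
Subtree rooted at K contains: A, K, L
Count = 3

Answer: 3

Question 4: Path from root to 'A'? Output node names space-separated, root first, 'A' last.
Answer: H K A

Derivation:
Walk down from root: H -> K -> A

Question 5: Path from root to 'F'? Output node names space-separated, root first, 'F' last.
Answer: H G F

Derivation:
Walk down from root: H -> G -> F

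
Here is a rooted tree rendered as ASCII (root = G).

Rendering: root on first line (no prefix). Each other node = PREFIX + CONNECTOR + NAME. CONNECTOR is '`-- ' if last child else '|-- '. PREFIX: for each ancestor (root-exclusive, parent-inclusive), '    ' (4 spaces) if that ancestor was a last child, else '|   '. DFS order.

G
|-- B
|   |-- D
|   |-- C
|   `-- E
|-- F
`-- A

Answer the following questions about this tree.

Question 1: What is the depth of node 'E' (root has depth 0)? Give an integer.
Answer: 2

Derivation:
Path from root to E: G -> B -> E
Depth = number of edges = 2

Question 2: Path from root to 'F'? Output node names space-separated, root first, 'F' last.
Answer: G F

Derivation:
Walk down from root: G -> F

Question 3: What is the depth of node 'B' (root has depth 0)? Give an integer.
Path from root to B: G -> B
Depth = number of edges = 1

Answer: 1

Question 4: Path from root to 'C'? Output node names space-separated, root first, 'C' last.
Walk down from root: G -> B -> C

Answer: G B C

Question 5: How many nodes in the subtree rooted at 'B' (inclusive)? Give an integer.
Answer: 4

Derivation:
Subtree rooted at B contains: B, C, D, E
Count = 4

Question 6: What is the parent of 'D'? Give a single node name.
Answer: B

Derivation:
Scan adjacency: D appears as child of B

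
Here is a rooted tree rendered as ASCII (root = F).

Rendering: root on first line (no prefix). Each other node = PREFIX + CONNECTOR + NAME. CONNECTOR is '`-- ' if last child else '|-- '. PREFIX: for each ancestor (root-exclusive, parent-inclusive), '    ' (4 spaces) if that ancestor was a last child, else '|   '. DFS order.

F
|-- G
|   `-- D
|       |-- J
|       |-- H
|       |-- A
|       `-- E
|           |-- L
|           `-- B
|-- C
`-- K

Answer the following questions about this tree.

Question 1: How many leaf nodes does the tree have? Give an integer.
Answer: 7

Derivation:
Leaves (nodes with no children): A, B, C, H, J, K, L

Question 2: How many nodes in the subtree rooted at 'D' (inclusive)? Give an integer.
Subtree rooted at D contains: A, B, D, E, H, J, L
Count = 7

Answer: 7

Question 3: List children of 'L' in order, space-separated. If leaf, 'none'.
Node L's children (from adjacency): (leaf)

Answer: none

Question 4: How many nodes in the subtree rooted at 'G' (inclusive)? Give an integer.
Subtree rooted at G contains: A, B, D, E, G, H, J, L
Count = 8

Answer: 8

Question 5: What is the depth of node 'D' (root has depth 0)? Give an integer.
Path from root to D: F -> G -> D
Depth = number of edges = 2

Answer: 2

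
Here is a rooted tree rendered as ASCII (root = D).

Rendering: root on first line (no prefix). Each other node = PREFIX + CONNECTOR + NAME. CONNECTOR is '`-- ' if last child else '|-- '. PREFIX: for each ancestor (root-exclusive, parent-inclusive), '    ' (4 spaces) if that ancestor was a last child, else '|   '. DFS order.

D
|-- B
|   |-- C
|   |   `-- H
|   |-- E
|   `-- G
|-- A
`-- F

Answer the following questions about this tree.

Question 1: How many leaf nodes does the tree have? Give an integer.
Answer: 5

Derivation:
Leaves (nodes with no children): A, E, F, G, H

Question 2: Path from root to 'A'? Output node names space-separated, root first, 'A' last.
Answer: D A

Derivation:
Walk down from root: D -> A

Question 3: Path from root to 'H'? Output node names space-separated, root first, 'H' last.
Answer: D B C H

Derivation:
Walk down from root: D -> B -> C -> H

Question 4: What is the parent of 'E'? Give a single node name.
Scan adjacency: E appears as child of B

Answer: B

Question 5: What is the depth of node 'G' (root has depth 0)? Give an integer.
Answer: 2

Derivation:
Path from root to G: D -> B -> G
Depth = number of edges = 2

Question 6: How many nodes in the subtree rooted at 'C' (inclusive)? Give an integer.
Subtree rooted at C contains: C, H
Count = 2

Answer: 2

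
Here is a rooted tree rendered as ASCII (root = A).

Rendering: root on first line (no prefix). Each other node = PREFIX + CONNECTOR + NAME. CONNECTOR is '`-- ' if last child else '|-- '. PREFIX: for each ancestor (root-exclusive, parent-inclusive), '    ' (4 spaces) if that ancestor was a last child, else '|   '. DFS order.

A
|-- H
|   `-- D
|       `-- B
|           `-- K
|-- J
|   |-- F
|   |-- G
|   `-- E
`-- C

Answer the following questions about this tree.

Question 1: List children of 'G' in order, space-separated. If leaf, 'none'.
Node G's children (from adjacency): (leaf)

Answer: none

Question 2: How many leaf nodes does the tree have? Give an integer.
Answer: 5

Derivation:
Leaves (nodes with no children): C, E, F, G, K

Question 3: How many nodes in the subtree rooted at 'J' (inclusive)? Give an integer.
Subtree rooted at J contains: E, F, G, J
Count = 4

Answer: 4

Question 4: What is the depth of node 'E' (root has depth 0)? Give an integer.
Answer: 2

Derivation:
Path from root to E: A -> J -> E
Depth = number of edges = 2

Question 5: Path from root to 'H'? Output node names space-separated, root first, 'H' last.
Answer: A H

Derivation:
Walk down from root: A -> H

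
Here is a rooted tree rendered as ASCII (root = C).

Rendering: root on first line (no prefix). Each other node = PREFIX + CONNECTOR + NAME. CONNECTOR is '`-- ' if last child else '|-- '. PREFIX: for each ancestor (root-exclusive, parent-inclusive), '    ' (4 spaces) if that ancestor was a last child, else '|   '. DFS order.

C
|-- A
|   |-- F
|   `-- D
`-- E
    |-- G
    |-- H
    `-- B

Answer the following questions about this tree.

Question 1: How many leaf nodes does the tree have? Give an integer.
Leaves (nodes with no children): B, D, F, G, H

Answer: 5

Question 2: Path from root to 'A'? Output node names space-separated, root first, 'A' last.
Walk down from root: C -> A

Answer: C A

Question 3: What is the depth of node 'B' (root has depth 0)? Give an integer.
Answer: 2

Derivation:
Path from root to B: C -> E -> B
Depth = number of edges = 2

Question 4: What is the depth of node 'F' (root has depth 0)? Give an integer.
Path from root to F: C -> A -> F
Depth = number of edges = 2

Answer: 2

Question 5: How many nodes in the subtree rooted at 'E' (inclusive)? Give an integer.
Answer: 4

Derivation:
Subtree rooted at E contains: B, E, G, H
Count = 4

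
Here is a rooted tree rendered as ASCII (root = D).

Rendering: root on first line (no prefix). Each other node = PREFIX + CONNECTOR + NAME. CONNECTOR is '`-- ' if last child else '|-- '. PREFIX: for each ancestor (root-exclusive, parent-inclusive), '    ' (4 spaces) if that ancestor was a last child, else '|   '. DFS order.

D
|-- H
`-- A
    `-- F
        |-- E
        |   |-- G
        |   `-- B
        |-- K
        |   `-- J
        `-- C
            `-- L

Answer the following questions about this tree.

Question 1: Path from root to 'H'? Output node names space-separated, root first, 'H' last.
Answer: D H

Derivation:
Walk down from root: D -> H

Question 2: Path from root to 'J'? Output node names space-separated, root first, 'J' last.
Answer: D A F K J

Derivation:
Walk down from root: D -> A -> F -> K -> J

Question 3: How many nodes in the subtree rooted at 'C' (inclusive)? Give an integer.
Answer: 2

Derivation:
Subtree rooted at C contains: C, L
Count = 2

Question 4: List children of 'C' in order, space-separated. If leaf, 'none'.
Node C's children (from adjacency): L

Answer: L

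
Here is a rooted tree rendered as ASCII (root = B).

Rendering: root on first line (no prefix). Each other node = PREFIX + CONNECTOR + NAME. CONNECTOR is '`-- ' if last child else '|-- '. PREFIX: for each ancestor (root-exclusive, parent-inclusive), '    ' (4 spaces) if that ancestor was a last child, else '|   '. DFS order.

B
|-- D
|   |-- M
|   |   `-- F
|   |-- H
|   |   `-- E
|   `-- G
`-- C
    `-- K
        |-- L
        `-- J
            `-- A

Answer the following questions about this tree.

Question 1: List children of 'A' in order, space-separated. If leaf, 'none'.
Answer: none

Derivation:
Node A's children (from adjacency): (leaf)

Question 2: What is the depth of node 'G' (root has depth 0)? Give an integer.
Answer: 2

Derivation:
Path from root to G: B -> D -> G
Depth = number of edges = 2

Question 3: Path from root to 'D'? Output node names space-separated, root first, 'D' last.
Answer: B D

Derivation:
Walk down from root: B -> D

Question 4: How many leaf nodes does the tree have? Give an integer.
Leaves (nodes with no children): A, E, F, G, L

Answer: 5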